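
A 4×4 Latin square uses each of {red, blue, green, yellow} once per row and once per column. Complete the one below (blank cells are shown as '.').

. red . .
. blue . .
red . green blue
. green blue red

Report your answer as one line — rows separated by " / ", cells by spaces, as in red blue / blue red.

blue red yellow green / green blue red yellow / red yellow green blue / yellow green blue red

(r1,c3): row 1 has {red}; column 3 has {blue,green}, so it must be yellow.
(r1,c4): row 1 has {red,yellow}; column 4 has {red,blue}, so it must be green.
(r2,c3): row 2 has {blue}; column 3 has {blue,green,yellow}, so it must be red.
(r2,c4): row 2 has {red,blue}; column 4 has {red,blue,green}, so it must be yellow.
(r3,c2): row 3 has {red,blue,green}; column 2 has {red,blue,green}, so it must be yellow.
(r4,c1): row 4 has {red,blue,green}; column 1 has {red}, so it must be yellow.
(r1,c1): row 1 has {red,green,yellow}; column 1 has {red,yellow}, so it must be blue.
(r2,c1): row 2 has {red,blue,yellow}; column 1 has {red,blue,yellow}, so it must be green.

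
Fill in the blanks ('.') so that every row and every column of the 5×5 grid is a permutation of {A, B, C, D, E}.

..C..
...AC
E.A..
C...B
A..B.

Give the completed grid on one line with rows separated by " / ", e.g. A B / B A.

B D C E A / D E B A C / E B A C D / C A E D B / A C D B E

row 3 has {A,E}; column 5 has {B,C} — only D is left for (r3,c5).
row 5 has {A,B}; column 5 has {B,C,D} — only E is left for (r5,c5).
row 1 has {C}; column 5 has {B,C,D,E} — only A is left for (r1,c5).
row 3 has {A,D,E}; column 4 has {A,B} — only C is left for (r3,c4).
row 5 has {A,B,E}; column 3 has {A,C} — only D is left for (r5,c3).
row 3 has {A,C,D,E}; column 2 is empty so far — only B is left for (r3,c2).
row 4 has {B,C}; column 3 has {A,C,D} — only E is left for (r4,c3).
row 4 has {B,C,E}; column 4 has {A,B,C} — only D is left for (r4,c4).
row 5 has {A,B,D,E}; column 2 has {B} — only C is left for (r5,c2).
row 1 has {A,C}; column 4 has {A,B,C,D} — only E is left for (r1,c4).
row 2 has {A,C}; column 3 has {A,C,D,E} — only B is left for (r2,c3).
row 4 has {B,C,D,E}; column 2 has {B,C} — only A is left for (r4,c2).
row 1 has {A,C,E}; column 2 has {A,B,C} — only D is left for (r1,c2).
row 2 has {A,B,C}; column 1 has {A,C,E} — only D is left for (r2,c1).
row 2 has {A,B,C,D}; column 2 has {A,B,C,D} — only E is left for (r2,c2).
row 1 has {A,C,D,E}; column 1 has {A,C,D,E} — only B is left for (r1,c1).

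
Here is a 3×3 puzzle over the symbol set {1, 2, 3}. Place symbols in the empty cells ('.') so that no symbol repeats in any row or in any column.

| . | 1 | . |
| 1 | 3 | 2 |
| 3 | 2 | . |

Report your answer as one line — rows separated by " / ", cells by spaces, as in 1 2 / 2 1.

(r1,c1) = 2
(r1,c3) = 3
(r3,c3) = 1

2 1 3 / 1 3 2 / 3 2 1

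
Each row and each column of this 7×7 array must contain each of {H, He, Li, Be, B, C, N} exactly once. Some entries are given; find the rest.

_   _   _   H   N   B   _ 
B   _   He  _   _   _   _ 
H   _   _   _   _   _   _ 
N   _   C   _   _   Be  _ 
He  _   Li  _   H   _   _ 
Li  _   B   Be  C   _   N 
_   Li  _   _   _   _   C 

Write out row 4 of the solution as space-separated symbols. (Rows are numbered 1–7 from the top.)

Cell (r1,c3): row 1 has {H,B,N}; column 3 has {He,Li,B,C} → Be.
Cell (r3,c3): row 3 has {H}; column 3 has {He,Li,Be,B,C} → N.
Cell (r7,c1): row 7 has {Li,C}; column 1 has {H,He,Li,B,N} → Be.
Cell (r7,c3): row 7 has {Li,Be,C}; column 3 has {He,Li,Be,B,C,N} → H.
Cell (r1,c1): row 1 has {H,Be,B,N}; column 1 has {H,He,Li,Be,B,N} → C.
Cell (r1,c2): row 1 has {H,Be,B,C,N}; column 2 has {Li} → He.
Cell (r1,c7): row 1 has {H,He,Be,B,C,N}; column 7 has {C,N} → Li.
Cell (r6,c2): row 6 has {Li,Be,B,C,N}; column 2 has {He,Li} → H.
Cell (r6,c6): row 6 has {H,Li,Be,B,C,N}; column 6 has {Be,B} → He.
Cell (r7,c6): row 7 has {H,Li,Be,C}; column 6 has {He,Be,B} → N.
Cell (r4,c2): row 4 has {Be,C,N}; column 2 has {H,He,Li} → B.
Cell (r5,c6): row 5 has {H,He,Li}; column 6 has {He,Be,B,N} → C.
Cell (r3,c6): row 3 has {H,N}; column 6 has {He,Be,B,C,N} → Li.
Cell (r2,c6): row 2 has {He,B}; column 6 has {He,Li,Be,B,C,N} → H.
Cell (r2,c7): row 2 has {H,He,B}; column 7 has {Li,C,N} → Be.
Cell (r5,c7): row 5 has {H,He,Li,C}; column 7 has {Li,Be,C,N} → B.
Cell (r2,c5): row 2 has {H,He,Be,B}; column 5 has {H,C,N} → Li.
Cell (r3,c7): row 3 has {H,Li,N}; column 7 has {Li,Be,B,C,N} → He.
Cell (r4,c5): row 4 has {Be,B,C,N}; column 5 has {H,Li,C,N} → He.
Cell (r4,c7): row 4 has {He,Be,B,C,N}; column 7 has {He,Li,Be,B,C,N} → H.
Cell (r5,c4): row 5 has {H,He,Li,B,C}; column 4 has {H,Be} → N.
Cell (r7,c5): row 7 has {H,Li,Be,C,N}; column 5 has {H,He,Li,C,N} → B.
Cell (r2,c4): row 2 has {H,He,Li,Be,B}; column 4 has {H,Be,N} → C.
Cell (r3,c4): row 3 has {H,He,Li,N}; column 4 has {H,Be,C,N} → B.
Cell (r3,c5): row 3 has {H,He,Li,B,N}; column 5 has {H,He,Li,B,C,N} → Be.
Cell (r4,c4): row 4 has {H,He,Be,B,C,N}; column 4 has {H,Be,B,C,N} → Li.

N B C Li He Be H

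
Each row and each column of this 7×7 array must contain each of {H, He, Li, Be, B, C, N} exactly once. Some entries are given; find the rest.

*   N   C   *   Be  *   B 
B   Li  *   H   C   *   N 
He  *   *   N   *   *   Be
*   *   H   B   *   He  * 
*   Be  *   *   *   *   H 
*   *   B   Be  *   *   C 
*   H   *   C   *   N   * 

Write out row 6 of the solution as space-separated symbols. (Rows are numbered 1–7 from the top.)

N He B Be Li H C

(r2,c6): row 2 has {H,Li,B,C,N}; column 6 has {He,N}, so it must be Be.
(r3,c3): row 3 has {He,Be,N}; column 3 has {H,B,C}, so it must be Li.
(r4,c2): row 4 has {H,He,B}; column 2 has {H,Li,Be,N}, so it must be C.
(r4,c7): row 4 has {H,He,B,C}; column 7 has {H,Be,B,C,N}, so it must be Li.
(r6,c2): row 6 has {Be,B,C}; column 2 has {H,Li,Be,C,N}, so it must be He.
(r7,c7): row 7 has {H,C,N}; column 7 has {H,Li,Be,B,C,N}, so it must be He.
(r2,c3): row 2 has {H,Li,Be,B,C,N}; column 3 has {H,Li,B,C}, so it must be He.
(r3,c2): row 3 has {He,Li,Be,N}; column 2 has {H,He,Li,Be,C,N}, so it must be B.
(r3,c5): row 3 has {He,Li,Be,B,N}; column 5 has {Be,C}, so it must be H.
(r3,c6): row 3 has {H,He,Li,Be,B,N}; column 6 has {He,Be,N}, so it must be C.
(r4,c5): row 4 has {H,He,Li,B,C}; column 5 has {H,Be,C}, so it must be N.
(r5,c3): row 5 has {H,Be}; column 3 has {H,He,Li,B,C}, so it must be N.
(r6,c5): row 6 has {He,Be,B,C}; column 5 has {H,Be,C,N}, so it must be Li.
(r6,c6): row 6 has {He,Li,Be,B,C}; column 6 has {He,Be,C,N}, so it must be H.
(r7,c3): row 7 has {H,He,C,N}; column 3 has {H,He,Li,B,C,N}, so it must be Be.
(r7,c5): row 7 has {H,He,Be,C,N}; column 5 has {H,Li,Be,C,N}, so it must be B.
(r1,c6): row 1 has {Be,B,C,N}; column 6 has {H,He,Be,C,N}, so it must be Li.
(r4,c1): row 4 has {H,He,Li,B,C,N}; column 1 has {He,B}, so it must be Be.
(r5,c5): row 5 has {H,Be,N}; column 5 has {H,Li,Be,B,C,N}, so it must be He.
(r5,c6): row 5 has {H,He,Be,N}; column 6 has {H,He,Li,Be,C,N}, so it must be B.
(r6,c1): row 6 has {H,He,Li,Be,B,C}; column 1 has {He,Be,B}, so it must be N.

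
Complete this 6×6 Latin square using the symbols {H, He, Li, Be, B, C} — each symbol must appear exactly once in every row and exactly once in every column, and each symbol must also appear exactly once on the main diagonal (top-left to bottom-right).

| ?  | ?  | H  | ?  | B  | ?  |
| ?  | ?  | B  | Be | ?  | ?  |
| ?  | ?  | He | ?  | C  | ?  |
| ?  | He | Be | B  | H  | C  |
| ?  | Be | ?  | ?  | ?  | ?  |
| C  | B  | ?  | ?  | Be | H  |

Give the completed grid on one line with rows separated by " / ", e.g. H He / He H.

(r4,c1): row 4 has {H,He,Be,B,C}; column 1 has {C}, so it must be Li.
(r5,c5): row 5 has {Be}; column 5 has {H,Be,B,C}; the diagonal has {H,He,B}, so it must be Li.
(r6,c3): row 6 has {H,Be,B,C}; column 3 has {H,He,Be,B}, so it must be Li.
(r6,c4): row 6 has {H,Li,Be,B,C}; column 4 has {Be,B}, so it must be He.
(r1,c1): row 1 has {H,B}; column 1 has {Li,C}; the diagonal has {H,He,Li,B}, so it must be Be.
(r2,c2): row 2 has {Be,B}; column 2 has {He,Be,B}; the diagonal has {H,He,Li,Be,B}, so it must be C.
(r2,c5): row 2 has {Be,B,C}; column 5 has {H,Li,Be,B,C}, so it must be He.
(r2,c6): row 2 has {He,Be,B,C}; column 6 has {H,C}, so it must be Li.
(r5,c3): row 5 has {Li,Be}; column 3 has {H,He,Li,Be,B}, so it must be C.
(r5,c4): row 5 has {Li,Be,C}; column 4 has {He,Be,B}, so it must be H.
(r1,c2): row 1 has {H,Be,B}; column 2 has {He,Be,B,C}, so it must be Li.
(r1,c4): row 1 has {H,Li,Be,B}; column 4 has {H,He,Be,B}, so it must be C.
(r1,c6): row 1 has {H,Li,Be,B,C}; column 6 has {H,Li,C}, so it must be He.
(r2,c1): row 2 has {He,Li,Be,B,C}; column 1 has {Li,Be,C}, so it must be H.
(r3,c1): row 3 has {He,C}; column 1 has {H,Li,Be,C}, so it must be B.
(r3,c2): row 3 has {He,B,C}; column 2 has {He,Li,Be,B,C}, so it must be H.
(r3,c4): row 3 has {H,He,B,C}; column 4 has {H,He,Be,B,C}, so it must be Li.
(r3,c6): row 3 has {H,He,Li,B,C}; column 6 has {H,He,Li,C}, so it must be Be.
(r5,c1): row 5 has {H,Li,Be,C}; column 1 has {H,Li,Be,B,C}, so it must be He.
(r5,c6): row 5 has {H,He,Li,Be,C}; column 6 has {H,He,Li,Be,C}, so it must be B.

Be Li H C B He / H C B Be He Li / B H He Li C Be / Li He Be B H C / He Be C H Li B / C B Li He Be H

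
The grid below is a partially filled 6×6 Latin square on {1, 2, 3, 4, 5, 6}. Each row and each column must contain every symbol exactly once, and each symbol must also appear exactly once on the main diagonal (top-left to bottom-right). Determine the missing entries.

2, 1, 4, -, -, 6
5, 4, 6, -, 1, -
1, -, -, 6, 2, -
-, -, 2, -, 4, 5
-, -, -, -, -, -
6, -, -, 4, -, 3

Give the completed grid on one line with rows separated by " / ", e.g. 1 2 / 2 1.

At row 2, column 6: row 2 has {1,4,5,6}; column 6 has {3,5,6}; that leaves 2.
At row 3, column 3: row 3 has {1,2,6}; column 3 has {2,4,6}; the diagonal has {2,3,4}; that leaves 5.
At row 3, column 6: row 3 has {1,2,5,6}; column 6 has {2,3,5,6}; that leaves 4.
At row 4, column 1: row 4 has {2,4,5}; column 1 has {1,2,5,6}; that leaves 3.
At row 4, column 2: row 4 has {2,3,4,5}; column 2 has {1,4}; that leaves 6.
At row 4, column 4: row 4 has {2,3,4,5,6}; column 4 has {4,6}; the diagonal has {2,3,4,5}; that leaves 1.
At row 5, column 1: row 5 is empty so far; column 1 has {1,2,3,5,6}; that leaves 4.
At row 5, column 5: row 5 has {4}; column 5 has {1,2,4}; the diagonal has {1,2,3,4,5}; that leaves 6.
At row 5, column 6: row 5 has {4,6}; column 6 has {2,3,4,5,6}; that leaves 1.
At row 6, column 3: row 6 has {3,4,6}; column 3 has {2,4,5,6}; that leaves 1.
At row 6, column 5: row 6 has {1,3,4,6}; column 5 has {1,2,4,6}; that leaves 5.
At row 1, column 5: row 1 has {1,2,4,6}; column 5 has {1,2,4,5,6}; that leaves 3.
At row 2, column 4: row 2 has {1,2,4,5,6}; column 4 has {1,4,6}; that leaves 3.
At row 3, column 2: row 3 has {1,2,4,5,6}; column 2 has {1,4,6}; that leaves 3.
At row 5, column 3: row 5 has {1,4,6}; column 3 has {1,2,4,5,6}; that leaves 3.
At row 6, column 2: row 6 has {1,3,4,5,6}; column 2 has {1,3,4,6}; that leaves 2.
At row 1, column 4: row 1 has {1,2,3,4,6}; column 4 has {1,3,4,6}; that leaves 5.
At row 5, column 2: row 5 has {1,3,4,6}; column 2 has {1,2,3,4,6}; that leaves 5.
At row 5, column 4: row 5 has {1,3,4,5,6}; column 4 has {1,3,4,5,6}; that leaves 2.

2 1 4 5 3 6 / 5 4 6 3 1 2 / 1 3 5 6 2 4 / 3 6 2 1 4 5 / 4 5 3 2 6 1 / 6 2 1 4 5 3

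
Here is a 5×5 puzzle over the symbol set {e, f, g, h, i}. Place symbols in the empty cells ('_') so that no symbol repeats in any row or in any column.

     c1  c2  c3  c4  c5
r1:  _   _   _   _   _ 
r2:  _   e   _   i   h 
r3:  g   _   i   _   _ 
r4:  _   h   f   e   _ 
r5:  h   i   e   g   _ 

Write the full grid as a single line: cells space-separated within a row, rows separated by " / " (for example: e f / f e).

(r2,c1): row 2 has {e,h,i}; column 1 has {g,h}, so it must be f.
(r2,c3): row 2 has {e,f,h,i}; column 3 has {e,f,i}, so it must be g.
(r3,c2): row 3 has {g,i}; column 2 has {e,h,i}, so it must be f.
(r3,c4): row 3 has {f,g,i}; column 4 has {e,g,i}, so it must be h.
(r3,c5): row 3 has {f,g,h,i}; column 5 has {h}, so it must be e.
(r4,c1): row 4 has {e,f,h}; column 1 has {f,g,h}, so it must be i.
(r4,c5): row 4 has {e,f,h,i}; column 5 has {e,h}, so it must be g.
(r5,c5): row 5 has {e,g,h,i}; column 5 has {e,g,h}, so it must be f.
(r1,c1): row 1 is empty so far; column 1 has {f,g,h,i}, so it must be e.
(r1,c2): row 1 has {e}; column 2 has {e,f,h,i}, so it must be g.
(r1,c3): row 1 has {e,g}; column 3 has {e,f,g,i}, so it must be h.
(r1,c4): row 1 has {e,g,h}; column 4 has {e,g,h,i}, so it must be f.
(r1,c5): row 1 has {e,f,g,h}; column 5 has {e,f,g,h}, so it must be i.

e g h f i / f e g i h / g f i h e / i h f e g / h i e g f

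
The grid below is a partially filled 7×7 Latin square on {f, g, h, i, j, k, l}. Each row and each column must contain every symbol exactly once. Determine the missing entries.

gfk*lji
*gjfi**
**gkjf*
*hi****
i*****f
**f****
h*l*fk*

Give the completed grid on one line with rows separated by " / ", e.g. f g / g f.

g f k h l j i / k g j f i h l / l i g k j f h / f h i l k g j / i k h j g l f / j l f g h i k / h j l i f k g

row 1 has {f,g,i,j,k,l}; column 4 has {f,k} — only h is left for (r1,c4).
row 3 has {f,g,j,k}; column 1 has {g,h,i} — only l is left for (r3,c1).
row 3 has {f,g,j,k,l}; column 2 has {f,g,h} — only i is left for (r3,c2).
row 3 has {f,g,i,j,k,l}; column 7 has {f,i} — only h is left for (r3,c7).
row 5 has {f,i}; column 3 has {f,g,i,j,k,l} — only h is left for (r5,c3).
row 7 has {f,h,k,l}; column 2 has {f,g,h,i} — only j is left for (r7,c2).
row 7 has {f,h,j,k,l}; column 7 has {f,h,i} — only g is left for (r7,c7).
row 2 has {f,g,i,j}; column 1 has {g,h,i,l} — only k is left for (r2,c1).
row 2 has {f,g,i,j,k}; column 7 has {f,g,h,i} — only l is left for (r2,c7).
row 6 has {f}; column 1 has {g,h,i,k,l} — only j is left for (r6,c1).
row 6 has {f,j}; column 7 has {f,g,h,i,l} — only k is left for (r6,c7).
row 7 has {f,g,h,j,k,l}; column 4 has {f,h,k} — only i is left for (r7,c4).
row 2 has {f,g,i,j,k,l}; column 6 has {f,j,k} — only h is left for (r2,c6).
row 4 has {h,i}; column 1 has {g,h,i,j,k,l} — only f is left for (r4,c1).
row 4 has {f,h,i}; column 7 has {f,g,h,i,k,l} — only j is left for (r4,c7).
row 6 has {f,j,k}; column 2 has {f,g,h,i,j} — only l is left for (r6,c2).
row 6 has {f,j,k,l}; column 4 has {f,h,i,k} — only g is left for (r6,c4).
row 6 has {f,g,j,k,l}; column 5 has {f,i,j,l} — only h is left for (r6,c5).
row 6 has {f,g,h,j,k,l}; column 6 has {f,h,j,k} — only i is left for (r6,c6).
row 4 has {f,h,i,j}; column 4 has {f,g,h,i,k} — only l is left for (r4,c4).
row 4 has {f,h,i,j,l}; column 6 has {f,h,i,j,k} — only g is left for (r4,c6).
row 5 has {f,h,i}; column 2 has {f,g,h,i,j,l} — only k is left for (r5,c2).
row 5 has {f,h,i,k}; column 4 has {f,g,h,i,k,l} — only j is left for (r5,c4).
row 5 has {f,h,i,j,k}; column 5 has {f,h,i,j,l} — only g is left for (r5,c5).
row 5 has {f,g,h,i,j,k}; column 6 has {f,g,h,i,j,k} — only l is left for (r5,c6).
row 4 has {f,g,h,i,j,l}; column 5 has {f,g,h,i,j,l} — only k is left for (r4,c5).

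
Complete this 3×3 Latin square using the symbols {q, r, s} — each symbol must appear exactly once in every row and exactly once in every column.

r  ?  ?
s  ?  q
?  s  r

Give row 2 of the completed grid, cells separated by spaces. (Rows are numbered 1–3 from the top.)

s r q

(r1,c2) = q
(r1,c3) = s
(r2,c2) = r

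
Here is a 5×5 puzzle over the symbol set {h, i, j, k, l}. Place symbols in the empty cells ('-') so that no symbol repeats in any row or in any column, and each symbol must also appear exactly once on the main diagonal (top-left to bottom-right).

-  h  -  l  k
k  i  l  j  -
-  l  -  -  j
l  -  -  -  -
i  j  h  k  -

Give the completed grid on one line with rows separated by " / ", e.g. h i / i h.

j h i l k / k i l j h / h l k i j / l k j h i / i j h k l

row 1 has {h,k,l}; column 1 has {i,k,l}; the diagonal has {i} — only j is left for (r1,c1).
row 1 has {h,j,k,l}; column 3 has {h,l} — only i is left for (r1,c3).
row 2 has {i,j,k,l}; column 5 has {j,k} — only h is left for (r2,c5).
row 3 has {j,l}; column 1 has {i,j,k,l} — only h is left for (r3,c1).
row 3 has {h,j,l}; column 3 has {h,i,l}; the diagonal has {i,j} — only k is left for (r3,c3).
row 3 has {h,j,k,l}; column 4 has {j,k,l} — only i is left for (r3,c4).
row 4 has {l}; column 2 has {h,i,j,l} — only k is left for (r4,c2).
row 4 has {k,l}; column 3 has {h,i,k,l} — only j is left for (r4,c3).
row 4 has {j,k,l}; column 4 has {i,j,k,l}; the diagonal has {i,j,k} — only h is left for (r4,c4).
row 4 has {h,j,k,l}; column 5 has {h,j,k} — only i is left for (r4,c5).
row 5 has {h,i,j,k}; column 5 has {h,i,j,k}; the diagonal has {h,i,j,k} — only l is left for (r5,c5).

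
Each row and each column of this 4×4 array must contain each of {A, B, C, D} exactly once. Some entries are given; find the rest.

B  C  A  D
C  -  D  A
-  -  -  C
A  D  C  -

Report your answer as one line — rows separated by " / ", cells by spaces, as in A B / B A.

B C A D / C B D A / D A B C / A D C B

(r2,c2): row 2 has {A,C,D}; column 2 has {C,D}, so it must be B.
(r3,c1): row 3 has {C}; column 1 has {A,B,C}, so it must be D.
(r3,c2): row 3 has {C,D}; column 2 has {B,C,D}, so it must be A.
(r3,c3): row 3 has {A,C,D}; column 3 has {A,C,D}, so it must be B.
(r4,c4): row 4 has {A,C,D}; column 4 has {A,C,D}, so it must be B.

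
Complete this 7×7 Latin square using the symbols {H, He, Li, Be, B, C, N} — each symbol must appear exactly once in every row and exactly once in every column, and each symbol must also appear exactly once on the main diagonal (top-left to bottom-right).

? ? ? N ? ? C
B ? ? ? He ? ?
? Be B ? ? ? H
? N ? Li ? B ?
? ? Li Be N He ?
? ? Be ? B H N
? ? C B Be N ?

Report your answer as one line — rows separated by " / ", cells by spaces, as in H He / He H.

Be B He N H Li C / B C N H He Be Li / N Be B He Li C H / He N H Li C B Be / C H Li Be N He B / Li He Be C B H N / H Li C B Be N He

At row 2, column 2: row 2 has {He,B}; column 2 has {Be,N}; the diagonal has {H,Li,B,N}; that leaves C.
At row 2, column 4: row 2 has {He,B,C}; column 4 has {Li,Be,B,N}; that leaves H.
At row 5, column 7: row 5 has {He,Li,Be,N}; column 7 has {H,C,N}; that leaves B.
At row 7, column 7: row 7 has {Be,B,C,N}; column 7 has {H,B,C,N}; the diagonal has {H,Li,B,C,N}; that leaves He.
At row 1, column 1: row 1 has {C,N}; column 1 has {B}; the diagonal has {H,He,Li,B,C,N}; that leaves Be.
At row 1, column 6: row 1 has {Be,C,N}; column 6 has {H,He,B,N}; that leaves Li.
At row 2, column 3: row 2 has {H,He,B,C}; column 3 has {Li,Be,B,C}; that leaves N.
At row 2, column 6: row 2 has {H,He,B,C,N}; column 6 has {H,He,Li,B,N}; that leaves Be.
At row 2, column 7: row 2 has {H,He,Be,B,C,N}; column 7 has {H,He,B,C,N}; that leaves Li.
At row 3, column 6: row 3 has {H,Be,B}; column 6 has {H,He,Li,Be,B,N}; that leaves C.
At row 4, column 7: row 4 has {Li,B,N}; column 7 has {H,He,Li,B,C,N}; that leaves Be.
At row 5, column 2: row 5 has {He,Li,Be,B,N}; column 2 has {Be,C,N}; that leaves H.
At row 7, column 2: row 7 has {He,Be,B,C,N}; column 2 has {H,Be,C,N}; that leaves Li.
At row 1, column 5: row 1 has {Li,Be,C,N}; column 5 has {He,Be,B,N}; that leaves H.
At row 3, column 4: row 3 has {H,Be,B,C}; column 4 has {H,Li,Be,B,N}; that leaves He.
At row 3, column 5: row 3 has {H,He,Be,B,C}; column 5 has {H,He,Be,B,N}; that leaves Li.
At row 4, column 5: row 4 has {Li,Be,B,N}; column 5 has {H,He,Li,Be,B,N}; that leaves C.
At row 5, column 1: row 5 has {H,He,Li,Be,B,N}; column 1 has {Be,B}; that leaves C.
At row 6, column 2: row 6 has {H,Be,B,N}; column 2 has {H,Li,Be,C,N}; that leaves He.
At row 6, column 4: row 6 has {H,He,Be,B,N}; column 4 has {H,He,Li,Be,B,N}; that leaves C.
At row 7, column 1: row 7 has {He,Li,Be,B,C,N}; column 1 has {Be,B,C}; that leaves H.
At row 1, column 2: row 1 has {H,Li,Be,C,N}; column 2 has {H,He,Li,Be,C,N}; that leaves B.
At row 1, column 3: row 1 has {H,Li,Be,B,C,N}; column 3 has {Li,Be,B,C,N}; that leaves He.
At row 3, column 1: row 3 has {H,He,Li,Be,B,C}; column 1 has {H,Be,B,C}; that leaves N.
At row 4, column 1: row 4 has {Li,Be,B,C,N}; column 1 has {H,Be,B,C,N}; that leaves He.
At row 4, column 3: row 4 has {He,Li,Be,B,C,N}; column 3 has {He,Li,Be,B,C,N}; that leaves H.
At row 6, column 1: row 6 has {H,He,Be,B,C,N}; column 1 has {H,He,Be,B,C,N}; that leaves Li.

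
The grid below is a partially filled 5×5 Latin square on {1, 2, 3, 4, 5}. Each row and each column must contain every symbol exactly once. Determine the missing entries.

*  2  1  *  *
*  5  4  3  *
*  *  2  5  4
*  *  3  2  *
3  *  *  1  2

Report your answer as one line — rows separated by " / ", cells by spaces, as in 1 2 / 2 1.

At row 1, column 4: row 1 has {1,2}; column 4 has {1,2,3,5}; that leaves 4.
At row 2, column 5: row 2 has {3,4,5}; column 5 has {2,4}; that leaves 1.
At row 3, column 1: row 3 has {2,4,5}; column 1 has {3}; that leaves 1.
At row 3, column 2: row 3 has {1,2,4,5}; column 2 has {2,5}; that leaves 3.
At row 4, column 5: row 4 has {2,3}; column 5 has {1,2,4}; that leaves 5.
At row 5, column 2: row 5 has {1,2,3}; column 2 has {2,3,5}; that leaves 4.
At row 5, column 3: row 5 has {1,2,3,4}; column 3 has {1,2,3,4}; that leaves 5.
At row 1, column 1: row 1 has {1,2,4}; column 1 has {1,3}; that leaves 5.
At row 1, column 5: row 1 has {1,2,4,5}; column 5 has {1,2,4,5}; that leaves 3.
At row 2, column 1: row 2 has {1,3,4,5}; column 1 has {1,3,5}; that leaves 2.
At row 4, column 1: row 4 has {2,3,5}; column 1 has {1,2,3,5}; that leaves 4.
At row 4, column 2: row 4 has {2,3,4,5}; column 2 has {2,3,4,5}; that leaves 1.

5 2 1 4 3 / 2 5 4 3 1 / 1 3 2 5 4 / 4 1 3 2 5 / 3 4 5 1 2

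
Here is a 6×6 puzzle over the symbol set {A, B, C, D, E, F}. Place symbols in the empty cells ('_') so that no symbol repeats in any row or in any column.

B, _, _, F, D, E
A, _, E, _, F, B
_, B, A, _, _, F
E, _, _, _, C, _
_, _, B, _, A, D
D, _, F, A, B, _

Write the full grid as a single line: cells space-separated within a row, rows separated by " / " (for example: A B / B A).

B A C F D E / A D E C F B / C B A D E F / E F D B C A / F C B E A D / D E F A B C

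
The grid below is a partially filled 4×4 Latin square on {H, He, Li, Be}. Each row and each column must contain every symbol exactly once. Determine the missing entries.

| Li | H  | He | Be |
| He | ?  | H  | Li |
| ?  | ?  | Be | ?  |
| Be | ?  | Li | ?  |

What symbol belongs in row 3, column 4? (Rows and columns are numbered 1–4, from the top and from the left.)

He

(r2,c2) = Be
(r3,c1) = H
(r3,c4) = He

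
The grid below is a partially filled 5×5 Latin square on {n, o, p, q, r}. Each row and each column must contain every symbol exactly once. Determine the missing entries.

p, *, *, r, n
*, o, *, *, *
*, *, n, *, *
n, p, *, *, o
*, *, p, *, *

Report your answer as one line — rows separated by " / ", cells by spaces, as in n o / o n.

(r1,c2) = q
(r1,c3) = o
(r3,c2) = r
(r4,c4) = q
(r5,c2) = n
(r5,c4) = o
(r3,c4) = p
(r3,c5) = q
(r4,c3) = r
(r5,c5) = r
(r2,c3) = q
(r2,c4) = n
(r2,c5) = p
(r3,c1) = o
(r5,c1) = q
(r2,c1) = r

p q o r n / r o q n p / o r n p q / n p r q o / q n p o r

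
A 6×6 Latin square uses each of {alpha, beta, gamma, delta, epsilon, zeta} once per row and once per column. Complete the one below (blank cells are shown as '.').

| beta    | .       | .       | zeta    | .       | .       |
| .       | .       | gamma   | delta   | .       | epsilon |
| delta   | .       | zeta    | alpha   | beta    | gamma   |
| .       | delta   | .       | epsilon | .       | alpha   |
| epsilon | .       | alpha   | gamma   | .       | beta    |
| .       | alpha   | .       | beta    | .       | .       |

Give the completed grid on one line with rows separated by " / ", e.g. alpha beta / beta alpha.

beta gamma epsilon zeta alpha delta / alpha beta gamma delta zeta epsilon / delta epsilon zeta alpha beta gamma / zeta delta beta epsilon gamma alpha / epsilon zeta alpha gamma delta beta / gamma alpha delta beta epsilon zeta

Cell (r1,c6): row 1 has {beta,zeta}; column 6 has {alpha,beta,gamma,epsilon} → delta.
Cell (r3,c2): row 3 has {alpha,beta,gamma,delta,zeta}; column 2 has {alpha,delta} → epsilon.
Cell (r4,c3): row 4 has {alpha,delta,epsilon}; column 3 has {alpha,gamma,zeta} → beta.
Cell (r5,c2): row 5 has {alpha,beta,gamma,epsilon}; column 2 has {alpha,delta,epsilon} → zeta.
Cell (r5,c5): row 5 has {alpha,beta,gamma,epsilon,zeta}; column 5 has {beta} → delta.
Cell (r6,c6): row 6 has {alpha,beta}; column 6 has {alpha,beta,gamma,delta,epsilon} → zeta.
Cell (r1,c2): row 1 has {beta,delta,zeta}; column 2 has {alpha,delta,epsilon,zeta} → gamma.
Cell (r1,c3): row 1 has {beta,gamma,delta,zeta}; column 3 has {alpha,beta,gamma,zeta} → epsilon.
Cell (r1,c5): row 1 has {beta,gamma,delta,epsilon,zeta}; column 5 has {beta,delta} → alpha.
Cell (r2,c2): row 2 has {gamma,delta,epsilon}; column 2 has {alpha,gamma,delta,epsilon,zeta} → beta.
Cell (r2,c5): row 2 has {beta,gamma,delta,epsilon}; column 5 has {alpha,beta,delta} → zeta.
Cell (r4,c5): row 4 has {alpha,beta,delta,epsilon}; column 5 has {alpha,beta,delta,zeta} → gamma.
Cell (r6,c1): row 6 has {alpha,beta,zeta}; column 1 has {beta,delta,epsilon} → gamma.
Cell (r6,c3): row 6 has {alpha,beta,gamma,zeta}; column 3 has {alpha,beta,gamma,epsilon,zeta} → delta.
Cell (r6,c5): row 6 has {alpha,beta,gamma,delta,zeta}; column 5 has {alpha,beta,gamma,delta,zeta} → epsilon.
Cell (r2,c1): row 2 has {beta,gamma,delta,epsilon,zeta}; column 1 has {beta,gamma,delta,epsilon} → alpha.
Cell (r4,c1): row 4 has {alpha,beta,gamma,delta,epsilon}; column 1 has {alpha,beta,gamma,delta,epsilon} → zeta.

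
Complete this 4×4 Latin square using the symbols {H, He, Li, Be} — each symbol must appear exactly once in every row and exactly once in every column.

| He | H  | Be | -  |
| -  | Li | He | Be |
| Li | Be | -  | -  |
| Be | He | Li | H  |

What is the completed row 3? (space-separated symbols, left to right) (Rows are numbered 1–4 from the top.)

Li Be H He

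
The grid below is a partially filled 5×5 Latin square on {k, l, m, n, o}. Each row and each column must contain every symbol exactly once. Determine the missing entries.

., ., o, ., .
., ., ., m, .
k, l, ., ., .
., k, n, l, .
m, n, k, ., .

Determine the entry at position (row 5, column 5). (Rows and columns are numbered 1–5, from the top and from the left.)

l

Cell (r1,c2): row 1 has {o}; column 2 has {k,l,n} → m.
Cell (r2,c2): row 2 has {m}; column 2 has {k,l,m,n} → o.
Cell (r2,c3): row 2 has {m,o}; column 3 has {k,n,o} → l.
Cell (r3,c3): row 3 has {k,l}; column 3 has {k,l,n,o} → m.
Cell (r4,c1): row 4 has {k,l,n}; column 1 has {k,m} → o.
Cell (r4,c5): row 4 has {k,l,n,o}; column 5 is empty so far → m.
Cell (r5,c4): row 5 has {k,m,n}; column 4 has {l,m} → o.
Cell (r5,c5): row 5 has {k,m,n,o}; column 5 has {m} → l.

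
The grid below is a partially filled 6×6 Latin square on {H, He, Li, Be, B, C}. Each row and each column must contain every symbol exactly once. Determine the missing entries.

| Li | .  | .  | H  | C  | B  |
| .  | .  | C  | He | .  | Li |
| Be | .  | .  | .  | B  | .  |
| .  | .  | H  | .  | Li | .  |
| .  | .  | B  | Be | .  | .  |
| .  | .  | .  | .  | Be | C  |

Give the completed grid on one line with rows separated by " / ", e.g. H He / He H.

(r2,c5) = H
(r5,c5) = He
(r5,c6) = H
(r2,c1) = B
(r2,c2) = Be
(r3,c6) = He
(r4,c6) = Be
(r5,c1) = C
(r5,c2) = Li
(r1,c2) = He
(r1,c3) = Be
(r3,c3) = Li
(r3,c4) = C
(r4,c1) = He
(r4,c4) = B
(r6,c1) = H
(r6,c2) = B
(r6,c3) = He
(r6,c4) = Li
(r3,c2) = H
(r4,c2) = C

Li He Be H C B / B Be C He H Li / Be H Li C B He / He C H B Li Be / C Li B Be He H / H B He Li Be C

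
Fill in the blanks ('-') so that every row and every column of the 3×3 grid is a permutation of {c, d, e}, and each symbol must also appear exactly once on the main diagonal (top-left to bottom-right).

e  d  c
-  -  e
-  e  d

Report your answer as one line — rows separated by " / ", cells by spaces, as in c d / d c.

At row 2, column 2: row 2 has {e}; column 2 has {d,e}; the diagonal has {d,e}; that leaves c.
At row 3, column 1: row 3 has {d,e}; column 1 has {e}; that leaves c.
At row 2, column 1: row 2 has {c,e}; column 1 has {c,e}; that leaves d.

e d c / d c e / c e d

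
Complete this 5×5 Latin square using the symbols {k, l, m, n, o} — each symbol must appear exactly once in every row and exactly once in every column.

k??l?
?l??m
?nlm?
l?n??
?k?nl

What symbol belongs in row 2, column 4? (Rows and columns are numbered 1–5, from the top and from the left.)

o

At row 3, column 1: row 3 has {l,m,n}; column 1 has {k,l}; that leaves o.
At row 3, column 5: row 3 has {l,m,n,o}; column 5 has {l,m}; that leaves k.
At row 4, column 5: row 4 has {l,n}; column 5 has {k,l,m}; that leaves o.
At row 5, column 1: row 5 has {k,l,n}; column 1 has {k,l,o}; that leaves m.
At row 5, column 3: row 5 has {k,l,m,n}; column 3 has {l,n}; that leaves o.
At row 1, column 3: row 1 has {k,l}; column 3 has {l,n,o}; that leaves m.
At row 1, column 5: row 1 has {k,l,m}; column 5 has {k,l,m,o}; that leaves n.
At row 2, column 1: row 2 has {l,m}; column 1 has {k,l,m,o}; that leaves n.
At row 2, column 3: row 2 has {l,m,n}; column 3 has {l,m,n,o}; that leaves k.
At row 2, column 4: row 2 has {k,l,m,n}; column 4 has {l,m,n}; that leaves o.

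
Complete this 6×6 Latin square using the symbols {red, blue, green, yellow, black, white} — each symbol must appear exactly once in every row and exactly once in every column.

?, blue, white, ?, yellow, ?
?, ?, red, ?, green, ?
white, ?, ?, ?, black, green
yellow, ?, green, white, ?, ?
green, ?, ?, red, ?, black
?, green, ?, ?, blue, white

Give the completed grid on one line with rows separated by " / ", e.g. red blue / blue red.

black blue white green yellow red / blue white red black green yellow / white red yellow blue black green / yellow black green white red blue / green yellow blue red white black / red green black yellow blue white

(r1,c6): row 1 has {blue,yellow,white}; column 6 has {green,black,white}, so it must be red.
(r4,c5): row 4 has {green,yellow,white}; column 5 has {blue,green,yellow,black}, so it must be red.
(r4,c6): row 4 has {red,green,yellow,white}; column 6 has {red,green,black,white}, so it must be blue.
(r5,c5): row 5 has {red,green,black}; column 5 has {red,blue,green,yellow,black}, so it must be white.
(r1,c1): row 1 has {red,blue,yellow,white}; column 1 has {green,yellow,white}, so it must be black.
(r1,c4): row 1 has {red,blue,yellow,black,white}; column 4 has {red,white}, so it must be green.
(r2,c1): row 2 has {red,green}; column 1 has {green,yellow,black,white}, so it must be blue.
(r2,c6): row 2 has {red,blue,green}; column 6 has {red,blue,green,black,white}, so it must be yellow.
(r4,c2): row 4 has {red,blue,green,yellow,white}; column 2 has {blue,green}, so it must be black.
(r5,c2): row 5 has {red,green,black,white}; column 2 has {blue,green,black}, so it must be yellow.
(r5,c3): row 5 has {red,green,yellow,black,white}; column 3 has {red,green,white}, so it must be blue.
(r6,c1): row 6 has {blue,green,white}; column 1 has {blue,green,yellow,black,white}, so it must be red.
(r2,c2): row 2 has {red,blue,green,yellow}; column 2 has {blue,green,yellow,black}, so it must be white.
(r2,c4): row 2 has {red,blue,green,yellow,white}; column 4 has {red,green,white}, so it must be black.
(r3,c2): row 3 has {green,black,white}; column 2 has {blue,green,yellow,black,white}, so it must be red.
(r3,c3): row 3 has {red,green,black,white}; column 3 has {red,blue,green,white}, so it must be yellow.
(r3,c4): row 3 has {red,green,yellow,black,white}; column 4 has {red,green,black,white}, so it must be blue.
(r6,c3): row 6 has {red,blue,green,white}; column 3 has {red,blue,green,yellow,white}, so it must be black.
(r6,c4): row 6 has {red,blue,green,black,white}; column 4 has {red,blue,green,black,white}, so it must be yellow.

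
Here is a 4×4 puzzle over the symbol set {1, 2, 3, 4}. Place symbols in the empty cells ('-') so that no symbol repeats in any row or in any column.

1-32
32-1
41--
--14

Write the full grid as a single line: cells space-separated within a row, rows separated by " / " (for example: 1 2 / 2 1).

1 4 3 2 / 3 2 4 1 / 4 1 2 3 / 2 3 1 4

row 1 has {1,2,3}; column 2 has {1,2} — only 4 is left for (r1,c2).
row 2 has {1,2,3}; column 3 has {1,3} — only 4 is left for (r2,c3).
row 3 has {1,4}; column 3 has {1,3,4} — only 2 is left for (r3,c3).
row 3 has {1,2,4}; column 4 has {1,2,4} — only 3 is left for (r3,c4).
row 4 has {1,4}; column 1 has {1,3,4} — only 2 is left for (r4,c1).
row 4 has {1,2,4}; column 2 has {1,2,4} — only 3 is left for (r4,c2).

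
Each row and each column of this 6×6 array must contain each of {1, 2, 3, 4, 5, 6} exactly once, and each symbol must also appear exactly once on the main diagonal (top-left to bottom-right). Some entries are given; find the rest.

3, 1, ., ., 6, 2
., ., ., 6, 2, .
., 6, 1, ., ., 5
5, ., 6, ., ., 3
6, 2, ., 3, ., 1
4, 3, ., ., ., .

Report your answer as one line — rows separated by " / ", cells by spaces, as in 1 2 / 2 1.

(r2,c1) = 1
(r2,c6) = 4
(r3,c1) = 2
(r3,c4) = 4
(r3,c5) = 3
(r4,c2) = 4
(r4,c4) = 2
(r4,c5) = 1
(r6,c5) = 5
(r6,c6) = 6
(r1,c4) = 5
(r2,c2) = 5
(r2,c3) = 3
(r5,c5) = 4
(r6,c3) = 2
(r6,c4) = 1
(r1,c3) = 4
(r5,c3) = 5

3 1 4 5 6 2 / 1 5 3 6 2 4 / 2 6 1 4 3 5 / 5 4 6 2 1 3 / 6 2 5 3 4 1 / 4 3 2 1 5 6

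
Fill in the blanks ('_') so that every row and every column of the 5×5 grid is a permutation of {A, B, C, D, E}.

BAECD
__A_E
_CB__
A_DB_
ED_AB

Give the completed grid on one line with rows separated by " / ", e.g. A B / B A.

row 2 has {A,E}; column 2 has {A,C,D} — only B is left for (r2,c2).
row 2 has {A,B,E}; column 4 has {A,B,C} — only D is left for (r2,c4).
row 3 has {B,C}; column 1 has {A,B,E} — only D is left for (r3,c1).
row 3 has {B,C,D}; column 4 has {A,B,C,D} — only E is left for (r3,c4).
row 3 has {B,C,D,E}; column 5 has {B,D,E} — only A is left for (r3,c5).
row 4 has {A,B,D}; column 2 has {A,B,C,D} — only E is left for (r4,c2).
row 4 has {A,B,D,E}; column 5 has {A,B,D,E} — only C is left for (r4,c5).
row 5 has {A,B,D,E}; column 3 has {A,B,D,E} — only C is left for (r5,c3).
row 2 has {A,B,D,E}; column 1 has {A,B,D,E} — only C is left for (r2,c1).

B A E C D / C B A D E / D C B E A / A E D B C / E D C A B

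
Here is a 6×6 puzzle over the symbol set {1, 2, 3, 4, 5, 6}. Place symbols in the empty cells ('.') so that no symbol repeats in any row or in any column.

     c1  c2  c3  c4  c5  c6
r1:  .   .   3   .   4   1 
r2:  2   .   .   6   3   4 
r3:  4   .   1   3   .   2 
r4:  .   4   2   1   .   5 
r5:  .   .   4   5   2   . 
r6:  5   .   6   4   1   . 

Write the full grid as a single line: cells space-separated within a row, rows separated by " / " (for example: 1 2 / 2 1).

6 5 3 2 4 1 / 2 1 5 6 3 4 / 4 6 1 3 5 2 / 3 4 2 1 6 5 / 1 3 4 5 2 6 / 5 2 6 4 1 3

(r1,c1) = 6
(r1,c4) = 2
(r2,c3) = 5
(r4,c1) = 3
(r4,c5) = 6
(r5,c1) = 1
(r6,c6) = 3
(r1,c2) = 5
(r2,c2) = 1
(r3,c2) = 6
(r3,c5) = 5
(r5,c2) = 3
(r5,c6) = 6
(r6,c2) = 2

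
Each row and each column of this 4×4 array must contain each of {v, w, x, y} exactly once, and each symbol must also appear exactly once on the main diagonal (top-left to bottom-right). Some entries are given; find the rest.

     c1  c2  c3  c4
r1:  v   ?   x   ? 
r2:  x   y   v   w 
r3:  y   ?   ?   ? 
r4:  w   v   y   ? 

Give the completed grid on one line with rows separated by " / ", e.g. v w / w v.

v w x y / x y v w / y x w v / w v y x

(r1,c2): row 1 has {v,x}; column 2 has {v,y}, so it must be w.
(r1,c4): row 1 has {v,w,x}; column 4 has {w}, so it must be y.
(r3,c2): row 3 has {y}; column 2 has {v,w,y}, so it must be x.
(r3,c3): row 3 has {x,y}; column 3 has {v,x,y}; the diagonal has {v,y}, so it must be w.
(r3,c4): row 3 has {w,x,y}; column 4 has {w,y}, so it must be v.
(r4,c4): row 4 has {v,w,y}; column 4 has {v,w,y}; the diagonal has {v,w,y}, so it must be x.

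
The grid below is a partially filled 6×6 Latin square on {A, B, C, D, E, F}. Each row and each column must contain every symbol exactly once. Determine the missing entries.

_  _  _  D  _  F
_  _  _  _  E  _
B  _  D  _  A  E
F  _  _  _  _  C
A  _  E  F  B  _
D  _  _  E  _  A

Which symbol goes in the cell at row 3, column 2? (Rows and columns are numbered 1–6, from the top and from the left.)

At row 1, column 5: row 1 has {D,F}; column 5 has {A,B,E}; that leaves C.
At row 2, column 1: row 2 has {E}; column 1 has {A,B,D,F}; that leaves C.
At row 3, column 4: row 3 has {A,B,D,E}; column 4 has {D,E,F}; that leaves C.
At row 4, column 5: row 4 has {C,F}; column 5 has {A,B,C,E}; that leaves D.
At row 5, column 6: row 5 has {A,B,E,F}; column 6 has {A,C,E,F}; that leaves D.
At row 6, column 5: row 6 has {A,D,E}; column 5 has {A,B,C,D,E}; that leaves F.
At row 1, column 1: row 1 has {C,D,F}; column 1 has {A,B,C,D,F}; that leaves E.
At row 2, column 6: row 2 has {C,E}; column 6 has {A,C,D,E,F}; that leaves B.
At row 3, column 2: row 3 has {A,B,C,D,E}; column 2 is empty so far; that leaves F.

F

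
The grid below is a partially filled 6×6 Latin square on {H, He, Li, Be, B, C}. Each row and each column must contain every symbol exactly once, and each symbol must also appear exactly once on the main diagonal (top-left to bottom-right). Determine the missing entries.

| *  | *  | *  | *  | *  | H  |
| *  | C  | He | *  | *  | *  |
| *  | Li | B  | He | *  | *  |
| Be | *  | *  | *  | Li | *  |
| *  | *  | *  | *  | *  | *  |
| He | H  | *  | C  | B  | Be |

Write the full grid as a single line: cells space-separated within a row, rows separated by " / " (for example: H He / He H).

Li He Be B C H / B C He Be H Li / H Li B He Be C / Be B C H Li He / C Be H Li He B / He H Li C B Be

(r1,c1) = Li
(r3,c6) = C
(r4,c4) = H
(r5,c5) = He
(r6,c3) = Li
(r3,c1) = H
(r3,c5) = Be
(r4,c3) = C
(r1,c3) = Be
(r1,c4) = B
(r1,c5) = C
(r2,c1) = B
(r2,c5) = H
(r2,c6) = Li
(r5,c1) = C
(r5,c3) = H
(r5,c6) = B
(r1,c2) = He
(r2,c4) = Be
(r4,c2) = B
(r4,c6) = He
(r5,c2) = Be
(r5,c4) = Li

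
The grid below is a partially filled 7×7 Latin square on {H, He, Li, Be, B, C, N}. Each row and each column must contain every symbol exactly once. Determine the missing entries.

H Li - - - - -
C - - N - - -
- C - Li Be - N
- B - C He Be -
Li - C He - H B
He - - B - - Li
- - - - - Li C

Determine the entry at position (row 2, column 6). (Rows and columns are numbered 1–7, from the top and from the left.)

At row 1, column 4: row 1 has {H,Li}; column 4 has {He,Li,B,C,N}; that leaves Be.
At row 1, column 7: row 1 has {H,Li,Be}; column 7 has {Li,B,C,N}; that leaves He.
At row 3, column 1: row 3 has {Li,Be,C,N}; column 1 has {H,He,Li,C}; that leaves B.
At row 3, column 6: row 3 has {Li,Be,B,C,N}; column 6 has {H,Li,Be}; that leaves He.
At row 4, column 1: row 4 has {He,Be,B,C}; column 1 has {H,He,Li,B,C}; that leaves N.
At row 4, column 7: row 4 has {He,Be,B,C,N}; column 7 has {He,Li,B,C,N}; that leaves H.
At row 5, column 5: row 5 has {H,He,Li,B,C}; column 5 has {He,Be}; that leaves N.
At row 7, column 1: row 7 has {Li,C}; column 1 has {H,He,Li,B,C,N}; that leaves Be.
At row 7, column 4: row 7 has {Li,Be,C}; column 4 has {He,Li,Be,B,C,N}; that leaves H.
At row 7, column 5: row 7 has {H,Li,Be,C}; column 5 has {He,Be,N}; that leaves B.
At row 1, column 5: row 1 has {H,He,Li,Be}; column 5 has {He,Be,B,N}; that leaves C.
At row 2, column 6: row 2 has {C,N}; column 6 has {H,He,Li,Be}; that leaves B.

B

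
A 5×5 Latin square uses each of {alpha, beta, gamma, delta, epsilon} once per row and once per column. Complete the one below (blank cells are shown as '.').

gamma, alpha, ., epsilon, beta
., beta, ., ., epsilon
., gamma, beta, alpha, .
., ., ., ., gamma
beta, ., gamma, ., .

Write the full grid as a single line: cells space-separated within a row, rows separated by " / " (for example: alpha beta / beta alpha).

gamma alpha delta epsilon beta / delta beta alpha gamma epsilon / epsilon gamma beta alpha delta / alpha delta epsilon beta gamma / beta epsilon gamma delta alpha

(r1,c3) = delta
(r2,c3) = alpha
(r3,c5) = delta
(r4,c3) = epsilon
(r5,c4) = delta
(r5,c5) = alpha
(r2,c1) = delta
(r2,c4) = gamma
(r3,c1) = epsilon
(r4,c1) = alpha
(r4,c2) = delta
(r4,c4) = beta
(r5,c2) = epsilon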